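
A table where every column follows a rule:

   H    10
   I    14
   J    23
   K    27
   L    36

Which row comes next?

Letter: letters move forward 1 place in the alphabet; H, I, J, K, L → M.
Second component: alternating steps +4, +9, +4, +9, …; 10, 14, 23, 27, 36 → 40.
So the next row is M  40.

M  40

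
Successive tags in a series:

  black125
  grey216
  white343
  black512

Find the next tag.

Shade: repeats black → grey → white, so black, grey, white, black → grey.
Second component: perfect cubes: 5³, 6³, 7³, …; 125, 216, 343, 512 → 729.
So the next tag is grey729.

grey729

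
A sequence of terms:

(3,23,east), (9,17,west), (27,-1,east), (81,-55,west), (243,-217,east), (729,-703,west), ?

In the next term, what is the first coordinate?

First coordinate goes 3, 9, 27, 81, 243, 729 → 2187 (×3 each step).

2187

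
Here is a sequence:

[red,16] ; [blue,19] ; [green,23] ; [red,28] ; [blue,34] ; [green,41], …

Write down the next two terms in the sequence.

[red,49], [blue,58]

For the colour, repeats red → blue → green: red, blue, green, red, blue, green → red → blue.
Second value goes 16, 19, 23, 28, 34, 41 → 49 → 58 (differences are 3, 4, 5, … (increasing by 1 each time)).
Putting the parts together: [red,49] and then [blue,58].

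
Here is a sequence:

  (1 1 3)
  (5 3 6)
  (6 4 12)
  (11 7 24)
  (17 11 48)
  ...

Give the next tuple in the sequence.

First slot: each term is the sum of the two before it; 1, 5, 6, 11, 17 → 28.
For the second slot, each term is the sum of the two before it: 1, 3, 4, 7, 11 → 18.
Third slot: ×2 each step, so 3, 6, 12, 24, 48 → 96.
Combining the parts gives (28 18 96).

(28 18 96)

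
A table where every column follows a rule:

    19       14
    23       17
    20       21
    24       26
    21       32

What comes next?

First component: alternating steps +4, −3, +4, −3, …; 19, 23, 20, 24, 21 → 25.
Second component: 14, 17, 21, 26, 32 → 39 (differences are 3, 4, 5, … (increasing by 1 each time)).
So the next line is 25  39.

25  39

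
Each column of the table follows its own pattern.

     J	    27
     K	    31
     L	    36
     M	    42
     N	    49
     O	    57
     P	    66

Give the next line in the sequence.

Q  76

Letter: letters move forward 1 place in the alphabet, so J, K, L, M, N, O, P → Q.
Second component goes 27, 31, 36, 42, 49, 57, 66 → 76 (differences are 4, 5, 6, … (increasing by 1 each time)).
So the next line is Q  76.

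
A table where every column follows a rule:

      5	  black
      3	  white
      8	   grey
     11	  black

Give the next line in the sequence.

19  white

For the first component, each term is the sum of the two before it: 5, 3, 8, 11 → 19.
Shade — repeats black → white → grey: black, white, grey, black → white.
Putting it together: 19  white.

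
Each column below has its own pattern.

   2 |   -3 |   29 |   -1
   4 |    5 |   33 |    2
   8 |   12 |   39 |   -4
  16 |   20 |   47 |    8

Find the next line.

First component: ×2 each step; 2, 4, 8, 16 → 32.
Second component: alternating steps +8, +7, +8, +7, …; -3, 5, 12, 20 → 27.
For the third component, differences are 4, 6, 8, … (increasing by 2 each time): 29, 33, 39, 47 → 57.
Fourth component — ×(-2) each step: -1, 2, -4, 8 → -16.
Combining the parts gives 32  27  57  -16.

32  27  57  -16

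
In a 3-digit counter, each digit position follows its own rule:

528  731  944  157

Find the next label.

First digit: +2 each step, mod 10; 5, 7, 9, 1 → 3.
Second digit: +1 each step, mod 10; 2, 3, 4, 5 → 6.
Third digit: +3 each step, mod 10; 8, 1, 4, 7 → 0.
So the next label is 360.

360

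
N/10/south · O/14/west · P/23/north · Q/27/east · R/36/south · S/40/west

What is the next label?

T/49/north

Letter — letters move forward 1 place in the alphabet: N, O, P, Q, R, S → T.
Second component goes 10, 14, 23, 27, 36, 40 → 49 (alternating steps +4, +9, +4, +9, …).
Direction goes south, west, north, east, south, west → north (repeats south → west → north → east).
Combining the parts gives T/49/north.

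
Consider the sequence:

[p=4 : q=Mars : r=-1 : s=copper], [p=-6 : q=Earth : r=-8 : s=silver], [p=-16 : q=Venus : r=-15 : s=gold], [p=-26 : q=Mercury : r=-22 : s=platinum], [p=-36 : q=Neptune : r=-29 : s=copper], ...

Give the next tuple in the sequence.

[p=-46 : q=Uranus : r=-36 : s=silver]

P goes 4, -6, -16, -26, -36 → -46 (−10 each step).
Q: runs backward through the planets Mercury→Neptune; Mars, Earth, Venus, Mercury, Neptune → Uranus.
For the r, −7 each step: -1, -8, -15, -22, -29 → -36.
S goes copper, silver, gold, platinum, copper → silver (repeats copper → silver → gold → platinum).
So the next tuple is [p=-46 : q=Uranus : r=-36 : s=silver].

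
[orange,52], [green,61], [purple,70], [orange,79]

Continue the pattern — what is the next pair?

Colour: orange, green, purple, orange → green (repeats orange → green → purple).
For the second component, +9 each step: 52, 61, 70, 79 → 88.
So the next pair is [green,88].

[green,88]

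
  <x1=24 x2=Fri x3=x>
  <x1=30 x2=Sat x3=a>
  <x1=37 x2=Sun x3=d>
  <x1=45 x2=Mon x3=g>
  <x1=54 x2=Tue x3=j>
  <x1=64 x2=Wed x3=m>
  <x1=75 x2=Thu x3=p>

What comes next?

For the x1, differences are 6, 7, 8, … (increasing by 1 each time): 24, 30, 37, 45, 54, 64, 75 → 87.
X2 — runs through the weekdays Mon→Sun: Fri, Sat, Sun, Mon, Tue, Wed, Thu → Fri.
X3 goes x, a, d, g, j, m, p → s (letters move forward 3 places in the alphabet, wrapping Z→A).
Combining the parts gives <x1=87 x2=Fri x3=s>.

<x1=87 x2=Fri x3=s>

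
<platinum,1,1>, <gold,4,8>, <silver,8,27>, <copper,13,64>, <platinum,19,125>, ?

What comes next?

Metal — repeats platinum → gold → silver → copper: platinum, gold, silver, copper, platinum → gold.
Second coordinate: differences are 3, 4, 5, … (increasing by 1 each time); 1, 4, 8, 13, 19 → 26.
Third coordinate: perfect cubes: 1³, 2³, 3³, …, so 1, 8, 27, 64, 125 → 216.
Putting it together: <gold,26,216>.

<gold,26,216>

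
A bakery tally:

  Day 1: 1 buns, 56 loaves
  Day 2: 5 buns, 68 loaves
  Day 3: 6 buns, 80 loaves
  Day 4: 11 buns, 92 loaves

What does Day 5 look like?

Buns — each term is the sum of the two before it: 1, 5, 6, 11 → 17.
For the loaves, +12 each step: 56, 68, 80, 92 → 104.
Putting it together: 17 buns, 104 loaves.

17 buns, 104 loaves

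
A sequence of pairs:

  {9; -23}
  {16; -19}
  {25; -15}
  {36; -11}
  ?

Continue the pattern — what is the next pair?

First component — perfect squares: 3², 4², 5², …: 9, 16, 25, 36 → 49.
Second component: +4 each step; -23, -19, -15, -11 → -7.
Putting it together: {49; -7}.

{49; -7}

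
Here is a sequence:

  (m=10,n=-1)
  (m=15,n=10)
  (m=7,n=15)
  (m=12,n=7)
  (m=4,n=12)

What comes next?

(m=9,n=4)

M: alternating steps +5, −8, +5, −8, …; 10, 15, 7, 12, 4 → 9.
N: always the previous value of the m; -1, 10, 15, 7, 12 → 4.
So the next element is (m=9,n=4).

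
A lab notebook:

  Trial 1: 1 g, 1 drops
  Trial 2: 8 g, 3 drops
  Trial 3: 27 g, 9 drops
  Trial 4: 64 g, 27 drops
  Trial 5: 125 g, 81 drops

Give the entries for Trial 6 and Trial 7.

G goes 1, 8, 27, 64, 125 → 216 → 343 (perfect cubes: 1³, 2³, 3³, …).
Drops goes 1, 3, 9, 27, 81 → 243 → 729 (×3 each step).
Putting the parts together: 216 g, 243 drops and then 343 g, 729 drops.

216 g, 243 drops; 343 g, 729 drops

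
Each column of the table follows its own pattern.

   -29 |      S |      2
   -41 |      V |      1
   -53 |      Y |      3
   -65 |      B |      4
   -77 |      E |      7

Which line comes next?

First component goes -29, -41, -53, -65, -77 → -89 (−12 each step).
Letter: letters move forward 3 places in the alphabet, wrapping Z→A; S, V, Y, B, E → H.
Third component: 2, 1, 3, 4, 7 → 11 (each term is the sum of the two before it).
Putting it together: -89  H  11.

-89  H  11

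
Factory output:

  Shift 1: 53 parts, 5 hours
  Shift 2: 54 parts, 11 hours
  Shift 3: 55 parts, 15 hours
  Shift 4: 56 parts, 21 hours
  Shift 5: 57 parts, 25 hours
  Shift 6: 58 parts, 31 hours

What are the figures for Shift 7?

Parts: +1 each step, so 53, 54, 55, 56, 57, 58 → 59.
For the hours, alternating steps +6, +4, +6, +4, …: 5, 11, 15, 21, 25, 31 → 35.
Putting it together: 59 parts, 35 hours.

59 parts, 35 hours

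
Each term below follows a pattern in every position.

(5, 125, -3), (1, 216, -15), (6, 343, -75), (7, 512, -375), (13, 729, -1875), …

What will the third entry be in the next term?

For the third entry, ×5 each step: -3, -15, -75, -375, -1875 → -9375.

-9375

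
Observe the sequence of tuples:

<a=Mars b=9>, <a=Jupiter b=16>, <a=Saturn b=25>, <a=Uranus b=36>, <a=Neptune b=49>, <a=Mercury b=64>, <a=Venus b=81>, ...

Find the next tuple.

<a=Earth b=100>

A: runs through the planets Mercury→Neptune, so Mars, Jupiter, Saturn, Uranus, Neptune, Mercury, Venus → Earth.
B: 9, 16, 25, 36, 49, 64, 81 → 100 (perfect squares: 3², 4², 5², …).
Putting it together: <a=Earth b=100>.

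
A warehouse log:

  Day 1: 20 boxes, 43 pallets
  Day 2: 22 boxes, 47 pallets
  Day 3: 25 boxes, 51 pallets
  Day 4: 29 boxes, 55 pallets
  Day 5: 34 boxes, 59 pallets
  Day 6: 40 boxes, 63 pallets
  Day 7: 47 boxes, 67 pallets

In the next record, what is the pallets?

71

Pallets: +4 each step, so 43, 47, 51, 55, 59, 63, 67 → 71.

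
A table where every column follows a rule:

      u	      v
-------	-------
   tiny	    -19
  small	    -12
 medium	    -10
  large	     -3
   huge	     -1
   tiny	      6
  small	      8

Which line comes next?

Column u: repeats tiny → small → medium → large → huge; tiny, small, medium, large, huge, tiny, small → medium.
Column v — alternating steps +7, +2, +7, +2, …: -19, -12, -10, -3, -1, 6, 8 → 15.
Putting it together: medium  15.

medium  15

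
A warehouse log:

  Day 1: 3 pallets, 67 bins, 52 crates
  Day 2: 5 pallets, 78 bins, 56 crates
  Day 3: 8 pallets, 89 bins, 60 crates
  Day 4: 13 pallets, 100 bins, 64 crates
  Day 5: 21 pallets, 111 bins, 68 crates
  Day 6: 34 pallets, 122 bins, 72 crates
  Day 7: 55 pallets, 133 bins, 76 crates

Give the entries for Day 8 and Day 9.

Pallets: each term is the sum of the two before it; 3, 5, 8, 13, 21, 34, 55 → 89 → 144.
Bins: +11 each step, so 67, 78, 89, 100, 111, 122, 133 → 144 → 155.
Crates: 52, 56, 60, 64, 68, 72, 76 → 80 → 84 (+4 each step).
So the next two rows are 89 pallets, 144 bins, 80 crates and 144 pallets, 155 bins, 84 crates.

89 pallets, 144 bins, 80 crates; 144 pallets, 155 bins, 84 crates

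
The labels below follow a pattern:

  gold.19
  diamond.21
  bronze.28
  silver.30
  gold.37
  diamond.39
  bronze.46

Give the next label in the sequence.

silver.48

Rank — repeats gold → diamond → bronze → silver: gold, diamond, bronze, silver, gold, diamond, bronze → silver.
Second component: 19, 21, 28, 30, 37, 39, 46 → 48 (alternating steps +2, +7, +2, +7, …).
Putting it together: silver.48.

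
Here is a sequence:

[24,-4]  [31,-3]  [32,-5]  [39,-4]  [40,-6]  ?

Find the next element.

First value: alternating steps +7, +1, +7, +1, …; 24, 31, 32, 39, 40 → 47.
Second value: alternating steps +1, −2, +1, −2, …; -4, -3, -5, -4, -6 → -5.
Combining the parts gives [47,-5].

[47,-5]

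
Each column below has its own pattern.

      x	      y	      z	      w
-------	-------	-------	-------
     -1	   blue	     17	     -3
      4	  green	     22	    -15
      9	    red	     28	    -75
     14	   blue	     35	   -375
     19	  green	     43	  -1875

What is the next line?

Column x — +5 each step: -1, 4, 9, 14, 19 → 24.
Column y: blue, green, red, blue, green → red (repeats blue → green → red).
Column z goes 17, 22, 28, 35, 43 → 52 (differences are 5, 6, 7, … (increasing by 1 each time)).
Column w: -3, -15, -75, -375, -1875 → -9375 (×5 each step).
Putting it together: 24  red  52  -9375.

24  red  52  -9375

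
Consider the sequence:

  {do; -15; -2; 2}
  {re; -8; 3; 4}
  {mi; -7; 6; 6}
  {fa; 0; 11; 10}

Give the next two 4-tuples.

{sol; 1; 14; 16}, {la; 8; 19; 26}

Note: runs through the solfège scale do→ti; do, re, mi, fa → sol → la.
Second entry — alternating steps +7, +1, +7, +1, …: -15, -8, -7, 0 → 1 → 8.
Third entry goes -2, 3, 6, 11 → 14 → 19 (alternating steps +5, +3, +5, +3, …).
Fourth entry — each term is the sum of the two before it: 2, 4, 6, 10 → 16 → 26.
Putting the parts together: {sol; 1; 14; 16} and then {la; 8; 19; 26}.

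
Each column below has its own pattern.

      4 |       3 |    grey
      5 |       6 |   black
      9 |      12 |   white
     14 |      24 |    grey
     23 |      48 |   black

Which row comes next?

First component: 4, 5, 9, 14, 23 → 37 (each term is the sum of the two before it).
Second component goes 3, 6, 12, 24, 48 → 96 (×2 each step).
Shade: grey, black, white, grey, black → white (repeats grey → black → white).
Combining the parts gives 37  96  white.

37  96  white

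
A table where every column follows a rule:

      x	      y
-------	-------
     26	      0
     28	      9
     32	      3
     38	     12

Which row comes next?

Column x: differences are 2, 4, 6, … (increasing by 2 each time); 26, 28, 32, 38 → 46.
Column y: alternating steps +9, −6, +9, −6, …; 0, 9, 3, 12 → 6.
So the next row is 46  6.

46  6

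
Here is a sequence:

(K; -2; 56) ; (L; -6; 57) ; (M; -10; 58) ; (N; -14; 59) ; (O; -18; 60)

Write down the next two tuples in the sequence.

(P; -22; 61), (Q; -26; 62)

Letter: K, L, M, N, O → P → Q (letters move forward 1 place in the alphabet).
Second component goes -2, -6, -10, -14, -18 → -22 → -26 (−4 each step).
Third component goes 56, 57, 58, 59, 60 → 61 → 62 (+1 each step).
So the next two tuples are (P; -22; 61) and (Q; -26; 62).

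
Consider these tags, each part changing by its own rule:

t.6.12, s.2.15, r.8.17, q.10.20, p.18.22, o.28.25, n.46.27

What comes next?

m.74.30

Letter — letters move back 1 place in the alphabet: t, s, r, q, p, o, n → m.
Second component goes 6, 2, 8, 10, 18, 28, 46 → 74 (each term is the sum of the two before it).
Third component — alternating steps +3, +2, +3, +2, …: 12, 15, 17, 20, 22, 25, 27 → 30.
So the next tag is m.74.30.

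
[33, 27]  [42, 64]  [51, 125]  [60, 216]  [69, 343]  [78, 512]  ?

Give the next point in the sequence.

[87, 729]

First part: +9 each step; 33, 42, 51, 60, 69, 78 → 87.
Second part: perfect cubes: 3³, 4³, 5³, …, so 27, 64, 125, 216, 343, 512 → 729.
Putting it together: [87, 729].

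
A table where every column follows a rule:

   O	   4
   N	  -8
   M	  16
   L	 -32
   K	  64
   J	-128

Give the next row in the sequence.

Letter — letters move back 1 place in the alphabet: O, N, M, L, K, J → I.
Second component — ×(-2) each step: 4, -8, 16, -32, 64, -128 → 256.
Combining the parts gives I  256.

I  256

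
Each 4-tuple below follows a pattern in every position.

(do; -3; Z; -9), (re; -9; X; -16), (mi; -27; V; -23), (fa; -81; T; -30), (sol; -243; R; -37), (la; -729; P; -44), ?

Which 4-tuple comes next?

Note: runs through the solfège scale do→ti, so do, re, mi, fa, sol, la → ti.
Second slot: -3, -9, -27, -81, -243, -729 → -2187 (×3 each step).
Letter: letters move back 2 places in the alphabet, so Z, X, V, T, R, P → N.
Fourth slot: −7 each step; -9, -16, -23, -30, -37, -44 → -51.
So the next 4-tuple is (ti; -2187; N; -51).

(ti; -2187; N; -51)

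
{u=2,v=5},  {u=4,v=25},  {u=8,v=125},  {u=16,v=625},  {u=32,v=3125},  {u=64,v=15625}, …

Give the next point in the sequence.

U — ×2 each step: 2, 4, 8, 16, 32, 64 → 128.
For the v, ×5 each step: 5, 25, 125, 625, 3125, 15625 → 78125.
Putting it together: {u=128,v=78125}.

{u=128,v=78125}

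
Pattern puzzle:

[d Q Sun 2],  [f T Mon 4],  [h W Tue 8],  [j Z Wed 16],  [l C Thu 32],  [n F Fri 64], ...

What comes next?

[p I Sat 128]

First letter goes d, f, h, j, l, n → p (letters move forward 2 places in the alphabet).
Second letter: Q, T, W, Z, C, F → I (letters move forward 3 places in the alphabet, wrapping Z→A).
Day: runs through the weekdays Mon→Sun, so Sun, Mon, Tue, Wed, Thu, Fri → Sat.
Fourth value: ×2 each step; 2, 4, 8, 16, 32, 64 → 128.
Putting it together: [p I Sat 128].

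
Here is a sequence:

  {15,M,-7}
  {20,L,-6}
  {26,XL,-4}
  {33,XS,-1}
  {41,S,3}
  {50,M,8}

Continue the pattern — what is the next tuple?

{60,L,14}

First component: differences are 5, 6, 7, … (increasing by 1 each time); 15, 20, 26, 33, 41, 50 → 60.
Size: repeats M → L → XL → XS → S, so M, L, XL, XS, S, M → L.
Third component: differences are 1, 2, 3, … (increasing by 1 each time), so -7, -6, -4, -1, 3, 8 → 14.
Combining the parts gives {60,L,14}.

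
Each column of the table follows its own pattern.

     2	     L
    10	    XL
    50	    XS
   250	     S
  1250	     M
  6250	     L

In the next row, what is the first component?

First component — ×5 each step: 2, 10, 50, 250, 1250, 6250 → 31250.
Size: L, XL, XS, S, M, L → XL (repeats L → XL → XS → S → M).

31250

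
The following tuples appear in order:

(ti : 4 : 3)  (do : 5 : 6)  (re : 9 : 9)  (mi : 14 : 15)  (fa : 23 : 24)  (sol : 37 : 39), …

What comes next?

Note — runs through the solfège scale do→ti: ti, do, re, mi, fa, sol → la.
Second component: 4, 5, 9, 14, 23, 37 → 60 (each term is the sum of the two before it).
Third component: each term is the sum of the two before it; 3, 6, 9, 15, 24, 39 → 63.
Combining the parts gives (la : 60 : 63).

(la : 60 : 63)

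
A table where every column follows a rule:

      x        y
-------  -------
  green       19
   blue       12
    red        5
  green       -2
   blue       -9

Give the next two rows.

Column x: repeats green → blue → red, so green, blue, red, green, blue → red → green.
Column y goes 19, 12, 5, -2, -9 → -16 → -23 (−7 each step).
So the next two rows are red  -16 and green  -23.

red  -16; green  -23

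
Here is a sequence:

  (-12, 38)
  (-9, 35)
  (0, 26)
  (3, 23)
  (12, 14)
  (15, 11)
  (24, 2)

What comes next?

First entry goes -12, -9, 0, 3, 12, 15, 24 → 27 (alternating steps +3, +9, +3, +9, …).
Second entry — together with the first entry always sums to 26: 38, 35, 26, 23, 14, 11, 2 → -1.
So the next element is (27, -1).

(27, -1)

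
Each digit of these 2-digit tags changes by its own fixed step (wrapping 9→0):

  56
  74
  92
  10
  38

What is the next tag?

56

First digit — +2 each step, mod 10: 5, 7, 9, 1, 3 → 5.
Second digit: −2 each step, mod 10; 6, 4, 2, 0, 8 → 6.
Putting it together: 56.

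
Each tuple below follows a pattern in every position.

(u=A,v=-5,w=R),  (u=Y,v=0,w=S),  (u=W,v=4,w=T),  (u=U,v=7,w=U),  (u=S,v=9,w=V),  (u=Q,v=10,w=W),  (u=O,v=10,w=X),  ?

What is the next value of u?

M

For the u, letters move back 2 places in the alphabet, wrapping A→Z: A, Y, W, U, S, Q, O → M.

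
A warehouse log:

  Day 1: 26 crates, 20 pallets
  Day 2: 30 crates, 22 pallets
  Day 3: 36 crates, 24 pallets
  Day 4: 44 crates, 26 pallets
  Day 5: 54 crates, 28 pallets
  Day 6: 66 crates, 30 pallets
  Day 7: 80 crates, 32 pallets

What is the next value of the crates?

Crates: 26, 30, 36, 44, 54, 66, 80 → 96 (differences are 4, 6, 8, … (increasing by 2 each time)).
Pallets: +2 each step, so 20, 22, 24, 26, 28, 30, 32 → 34.

96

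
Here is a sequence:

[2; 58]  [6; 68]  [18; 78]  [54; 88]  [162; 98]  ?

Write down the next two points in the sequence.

[486; 108], [1458; 118]

For the first slot, ×3 each step: 2, 6, 18, 54, 162 → 486 → 1458.
Second slot goes 58, 68, 78, 88, 98 → 108 → 118 (+10 each step).
So the next two points are [486; 108] and [1458; 118].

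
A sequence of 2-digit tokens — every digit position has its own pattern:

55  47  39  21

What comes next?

First digit goes 5, 4, 3, 2 → 1 (−1 each step, mod 10).
Second digit — +2 each step, mod 10: 5, 7, 9, 1 → 3.
Putting it together: 13.

13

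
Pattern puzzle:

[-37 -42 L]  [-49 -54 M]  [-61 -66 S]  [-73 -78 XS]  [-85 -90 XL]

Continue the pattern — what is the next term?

First entry: −12 each step; -37, -49, -61, -73, -85 → -97.
Second entry: -42, -54, -66, -78, -90 → -102 (always 5 less than the first entry).
Size: runs backward through clothing sizes XS→XL; L, M, S, XS, XL → L.
So the next term is [-97 -102 L].

[-97 -102 L]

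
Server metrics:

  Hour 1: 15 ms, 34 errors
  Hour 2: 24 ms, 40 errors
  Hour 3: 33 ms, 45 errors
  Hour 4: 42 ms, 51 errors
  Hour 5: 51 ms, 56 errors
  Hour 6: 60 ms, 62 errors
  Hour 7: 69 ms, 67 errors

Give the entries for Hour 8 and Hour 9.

Ms goes 15, 24, 33, 42, 51, 60, 69 → 78 → 87 (+9 each step).
Errors — alternating steps +6, +5, +6, +5, …: 34, 40, 45, 51, 56, 62, 67 → 73 → 78.
So the next two lines are 78 ms, 73 errors and 87 ms, 78 errors.

78 ms, 73 errors; 87 ms, 78 errors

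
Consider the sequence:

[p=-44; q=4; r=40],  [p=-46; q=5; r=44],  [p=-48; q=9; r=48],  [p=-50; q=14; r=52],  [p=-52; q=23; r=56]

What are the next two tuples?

[p=-54; q=37; r=60], [p=-56; q=60; r=64]

P: −2 each step; -44, -46, -48, -50, -52 → -54 → -56.
Q: 4, 5, 9, 14, 23 → 37 → 60 (each term is the sum of the two before it).
R: +4 each step; 40, 44, 48, 52, 56 → 60 → 64.
Putting the parts together: [p=-54; q=37; r=60] and then [p=-56; q=60; r=64].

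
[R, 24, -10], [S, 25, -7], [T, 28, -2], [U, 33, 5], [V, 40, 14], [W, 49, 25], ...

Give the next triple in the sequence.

Letter goes R, S, T, U, V, W → X (letters move forward 1 place in the alphabet).
Second entry goes 24, 25, 28, 33, 40, 49 → 60 (differences are 1, 3, 5, … (increasing by 2 each time)).
Third entry: differences are 3, 5, 7, … (increasing by 2 each time), so -10, -7, -2, 5, 14, 25 → 38.
So the next triple is [X, 60, 38].

[X, 60, 38]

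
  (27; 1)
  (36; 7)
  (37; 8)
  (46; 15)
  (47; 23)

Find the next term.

(56; 38)

First entry: 27, 36, 37, 46, 47 → 56 (alternating steps +9, +1, +9, +1, …).
Second entry goes 1, 7, 8, 15, 23 → 38 (each term is the sum of the two before it).
Putting it together: (56; 38).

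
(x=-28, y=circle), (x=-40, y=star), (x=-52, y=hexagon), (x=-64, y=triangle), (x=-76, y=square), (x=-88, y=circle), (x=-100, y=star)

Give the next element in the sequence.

For the x, −12 each step: -28, -40, -52, -64, -76, -88, -100 → -112.
Y — repeats circle → star → hexagon → triangle → square: circle, star, hexagon, triangle, square, circle, star → hexagon.
Combining the parts gives (x=-112, y=hexagon).

(x=-112, y=hexagon)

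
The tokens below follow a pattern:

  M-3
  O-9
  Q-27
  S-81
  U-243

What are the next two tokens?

W-729, Y-2187

For the letter, letters move forward 2 places in the alphabet: M, O, Q, S, U → W → Y.
For the second component, ×3 each step: 3, 9, 27, 81, 243 → 729 → 2187.
So the next two tokens are W-729 and Y-2187.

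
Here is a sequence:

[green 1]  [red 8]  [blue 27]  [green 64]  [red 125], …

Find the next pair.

Colour — repeats green → red → blue: green, red, blue, green, red → blue.
Second slot: 1, 8, 27, 64, 125 → 216 (perfect cubes: 1³, 2³, 3³, …).
Combining the parts gives [blue 216].

[blue 216]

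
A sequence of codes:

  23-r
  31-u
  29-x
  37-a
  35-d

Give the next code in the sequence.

For the first component, alternating steps +8, −2, +8, −2, …: 23, 31, 29, 37, 35 → 43.
Letter: letters move forward 3 places in the alphabet, wrapping Z→A; r, u, x, a, d → g.
Putting it together: 43-g.

43-g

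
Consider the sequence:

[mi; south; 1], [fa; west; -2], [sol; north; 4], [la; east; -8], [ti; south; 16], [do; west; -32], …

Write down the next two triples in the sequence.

Note: runs through the solfège scale do→ti, so mi, fa, sol, la, ti, do → re → mi.
For the direction, repeats south → west → north → east: south, west, north, east, south, west → north → east.
For the third slot, ×(-2) each step: 1, -2, 4, -8, 16, -32 → 64 → -128.
So the next two triples are [re; north; 64] and [mi; east; -128].

[re; north; 64], [mi; east; -128]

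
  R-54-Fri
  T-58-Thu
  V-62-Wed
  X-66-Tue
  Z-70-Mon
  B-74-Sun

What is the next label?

Letter: letters move forward 2 places in the alphabet, wrapping Z→A, so R, T, V, X, Z, B → D.
For the second component, +4 each step: 54, 58, 62, 66, 70, 74 → 78.
Day goes Fri, Thu, Wed, Tue, Mon, Sun → Sat (runs backward through the weekdays Mon→Sun).
So the next label is D-78-Sat.

D-78-Sat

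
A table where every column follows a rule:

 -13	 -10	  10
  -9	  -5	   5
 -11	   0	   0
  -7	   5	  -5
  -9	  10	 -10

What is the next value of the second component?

Second component: -10, -5, 0, 5, 10 → 15 (+5 each step).

15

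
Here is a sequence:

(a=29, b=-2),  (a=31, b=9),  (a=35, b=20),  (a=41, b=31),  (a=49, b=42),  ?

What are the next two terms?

(a=59, b=53), (a=71, b=64)

A — differences are 2, 4, 6, … (increasing by 2 each time): 29, 31, 35, 41, 49 → 59 → 71.
B: +11 each step, so -2, 9, 20, 31, 42 → 53 → 64.
Putting the parts together: (a=59, b=53) and then (a=71, b=64).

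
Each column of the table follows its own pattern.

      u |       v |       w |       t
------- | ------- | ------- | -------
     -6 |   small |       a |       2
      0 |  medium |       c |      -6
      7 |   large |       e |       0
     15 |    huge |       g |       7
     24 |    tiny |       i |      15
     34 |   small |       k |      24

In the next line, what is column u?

For the column u, differences are 6, 7, 8, … (increasing by 1 each time): -6, 0, 7, 15, 24, 34 → 45.

45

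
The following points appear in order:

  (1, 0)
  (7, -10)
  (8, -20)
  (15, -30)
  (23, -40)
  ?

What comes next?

(38, -50)

For the first value, each term is the sum of the two before it: 1, 7, 8, 15, 23 → 38.
Second value goes 0, -10, -20, -30, -40 → -50 (−10 each step).
Combining the parts gives (38, -50).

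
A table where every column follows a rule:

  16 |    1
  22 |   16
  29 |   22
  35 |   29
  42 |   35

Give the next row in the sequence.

First component: alternating steps +6, +7, +6, +7, …; 16, 22, 29, 35, 42 → 48.
Second component: 1, 16, 22, 29, 35 → 42 (always the previous value of the first component).
So the next row is 48  42.

48  42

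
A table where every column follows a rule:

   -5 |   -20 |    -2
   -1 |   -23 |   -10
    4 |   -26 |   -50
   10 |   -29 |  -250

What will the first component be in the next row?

17

First component: differences are 4, 5, 6, … (increasing by 1 each time); -5, -1, 4, 10 → 17.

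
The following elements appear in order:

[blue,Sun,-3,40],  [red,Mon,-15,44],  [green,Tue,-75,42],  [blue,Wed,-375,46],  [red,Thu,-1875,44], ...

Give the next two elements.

[green,Fri,-9375,48], [blue,Sat,-46875,46]

Colour: blue, red, green, blue, red → green → blue (repeats blue → red → green).
Day — runs through the weekdays Mon→Sun: Sun, Mon, Tue, Wed, Thu → Fri → Sat.
Third slot — ×5 each step: -3, -15, -75, -375, -1875 → -9375 → -46875.
Fourth slot: alternating steps +4, −2, +4, −2, …, so 40, 44, 42, 46, 44 → 48 → 46.
So the next two elements are [green,Fri,-9375,48] and [blue,Sat,-46875,46].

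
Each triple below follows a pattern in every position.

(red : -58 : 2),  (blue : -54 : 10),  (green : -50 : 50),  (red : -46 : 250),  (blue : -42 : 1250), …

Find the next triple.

Colour — repeats red → blue → green: red, blue, green, red, blue → green.
Second component: +4 each step, so -58, -54, -50, -46, -42 → -38.
Third component: 2, 10, 50, 250, 1250 → 6250 (×5 each step).
So the next triple is (green : -38 : 6250).

(green : -38 : 6250)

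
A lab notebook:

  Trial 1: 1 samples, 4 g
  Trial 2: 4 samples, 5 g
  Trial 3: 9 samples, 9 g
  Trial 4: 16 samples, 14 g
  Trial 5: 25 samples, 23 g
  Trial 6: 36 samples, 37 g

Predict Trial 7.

49 samples, 60 g

Samples — perfect squares: 1², 2², 3², …: 1, 4, 9, 16, 25, 36 → 49.
G: 4, 5, 9, 14, 23, 37 → 60 (each term is the sum of the two before it).
Combining the parts gives 49 samples, 60 g.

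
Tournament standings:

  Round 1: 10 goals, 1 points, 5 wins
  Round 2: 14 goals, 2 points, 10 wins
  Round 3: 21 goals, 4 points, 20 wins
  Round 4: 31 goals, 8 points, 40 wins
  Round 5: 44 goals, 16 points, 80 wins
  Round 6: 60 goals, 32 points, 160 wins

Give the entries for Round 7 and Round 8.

79 goals, 64 points, 320 wins; 101 goals, 128 points, 640 wins

Goals goes 10, 14, 21, 31, 44, 60 → 79 → 101 (differences are 4, 7, 10, … (increasing by 3 each time)).
Points: ×2 each step, so 1, 2, 4, 8, 16, 32 → 64 → 128.
Wins: 5, 10, 20, 40, 80, 160 → 320 → 640 (×2 each step).
Putting the parts together: 79 goals, 64 points, 320 wins and then 101 goals, 128 points, 640 wins.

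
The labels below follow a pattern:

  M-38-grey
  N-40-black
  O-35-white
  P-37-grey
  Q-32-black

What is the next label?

Letter goes M, N, O, P, Q → R (letters move forward 1 place in the alphabet).
Second component: alternating steps +2, −5, +2, −5, …; 38, 40, 35, 37, 32 → 34.
Shade: grey, black, white, grey, black → white (repeats grey → black → white).
Combining the parts gives R-34-white.

R-34-white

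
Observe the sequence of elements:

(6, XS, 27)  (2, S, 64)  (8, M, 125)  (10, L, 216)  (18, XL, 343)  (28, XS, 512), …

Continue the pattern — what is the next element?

(46, S, 729)

For the first part, each term is the sum of the two before it: 6, 2, 8, 10, 18, 28 → 46.
Size goes XS, S, M, L, XL, XS → S (repeats XS → S → M → L → XL).
Third part: perfect cubes: 3³, 4³, 5³, …, so 27, 64, 125, 216, 343, 512 → 729.
Combining the parts gives (46, S, 729).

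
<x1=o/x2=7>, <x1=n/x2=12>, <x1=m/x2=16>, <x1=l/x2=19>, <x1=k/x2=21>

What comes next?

<x1=j/x2=22>

X1: o, n, m, l, k → j (letters move back 1 place in the alphabet).
X2 — differences are 5, 4, 3, … (decreasing by 1 each time): 7, 12, 16, 19, 21 → 22.
Combining the parts gives <x1=j/x2=22>.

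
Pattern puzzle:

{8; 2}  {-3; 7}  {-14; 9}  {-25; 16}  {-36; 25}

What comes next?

{-47; 41}

First component goes 8, -3, -14, -25, -36 → -47 (−11 each step).
Second component: 2, 7, 9, 16, 25 → 41 (each term is the sum of the two before it).
So the next element is {-47; 41}.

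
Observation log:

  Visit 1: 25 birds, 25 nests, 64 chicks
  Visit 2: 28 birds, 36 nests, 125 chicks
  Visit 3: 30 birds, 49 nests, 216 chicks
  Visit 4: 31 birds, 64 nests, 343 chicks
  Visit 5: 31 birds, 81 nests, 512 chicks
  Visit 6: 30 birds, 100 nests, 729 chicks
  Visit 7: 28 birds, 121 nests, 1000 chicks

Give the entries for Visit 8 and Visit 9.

For the birds, differences are 3, 2, 1, … (decreasing by 1 each time): 25, 28, 30, 31, 31, 30, 28 → 25 → 21.
For the nests, perfect squares: 5², 6², 7², …: 25, 36, 49, 64, 81, 100, 121 → 144 → 169.
Chicks: perfect cubes: 4³, 5³, 6³, …, so 64, 125, 216, 343, 512, 729, 1000 → 1331 → 1728.
Putting the parts together: 25 birds, 144 nests, 1331 chicks and then 21 birds, 169 nests, 1728 chicks.

25 birds, 144 nests, 1331 chicks; 21 birds, 169 nests, 1728 chicks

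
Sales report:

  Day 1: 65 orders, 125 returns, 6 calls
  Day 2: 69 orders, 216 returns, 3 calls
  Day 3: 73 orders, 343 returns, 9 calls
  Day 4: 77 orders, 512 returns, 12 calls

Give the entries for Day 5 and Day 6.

81 orders, 729 returns, 21 calls; 85 orders, 1000 returns, 33 calls

Orders goes 65, 69, 73, 77 → 81 → 85 (+4 each step).
Returns: 125, 216, 343, 512 → 729 → 1000 (perfect cubes: 5³, 6³, 7³, …).
Calls: each term is the sum of the two before it; 6, 3, 9, 12 → 21 → 33.
Putting the parts together: 81 orders, 729 returns, 21 calls and then 85 orders, 1000 returns, 33 calls.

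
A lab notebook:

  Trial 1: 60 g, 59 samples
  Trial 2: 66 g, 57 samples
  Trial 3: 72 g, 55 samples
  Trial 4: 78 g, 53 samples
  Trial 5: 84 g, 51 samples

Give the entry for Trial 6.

90 g, 49 samples

For the g, +6 each step: 60, 66, 72, 78, 84 → 90.
For the samples, −2 each step: 59, 57, 55, 53, 51 → 49.
Combining the parts gives 90 g, 49 samples.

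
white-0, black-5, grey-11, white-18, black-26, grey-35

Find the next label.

white-45

For the shade, repeats white → black → grey: white, black, grey, white, black, grey → white.
Second component: differences are 5, 6, 7, … (increasing by 1 each time); 0, 5, 11, 18, 26, 35 → 45.
Combining the parts gives white-45.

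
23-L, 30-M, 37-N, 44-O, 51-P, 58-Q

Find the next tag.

First component: 23, 30, 37, 44, 51, 58 → 65 (+7 each step).
Letter: L, M, N, O, P, Q → R (letters move forward 1 place in the alphabet).
Combining the parts gives 65-R.

65-R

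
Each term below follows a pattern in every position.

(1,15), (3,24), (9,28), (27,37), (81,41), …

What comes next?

For the first entry, ×3 each step: 1, 3, 9, 27, 81 → 243.
For the second entry, alternating steps +9, +4, +9, +4, …: 15, 24, 28, 37, 41 → 50.
Putting it together: (243,50).

(243,50)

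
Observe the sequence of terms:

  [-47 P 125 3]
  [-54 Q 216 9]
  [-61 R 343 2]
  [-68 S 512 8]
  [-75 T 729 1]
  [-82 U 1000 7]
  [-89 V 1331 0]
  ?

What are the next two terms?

[-96 W 1728 6], [-103 X 2197 -1]

First entry: −7 each step, so -47, -54, -61, -68, -75, -82, -89 → -96 → -103.
Letter goes P, Q, R, S, T, U, V → W → X (letters move forward 1 place in the alphabet).
Third entry: perfect cubes: 5³, 6³, 7³, …, so 125, 216, 343, 512, 729, 1000, 1331 → 1728 → 2197.
Fourth entry: alternating steps +6, −7, +6, −7, …; 3, 9, 2, 8, 1, 7, 0 → 6 → -1.
So the next two terms are [-96 W 1728 6] and [-103 X 2197 -1].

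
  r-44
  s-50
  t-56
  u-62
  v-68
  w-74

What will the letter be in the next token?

x

For the letter, letters move forward 1 place in the alphabet: r, s, t, u, v, w → x.
For the second component, +6 each step: 44, 50, 56, 62, 68, 74 → 80.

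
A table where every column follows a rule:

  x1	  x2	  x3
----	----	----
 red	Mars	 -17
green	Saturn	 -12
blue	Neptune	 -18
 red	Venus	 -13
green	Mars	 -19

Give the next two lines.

Column x1 — repeats red → green → blue: red, green, blue, red, green → blue → red.
Column x2: repeats Mars → Saturn → Neptune → Venus; Mars, Saturn, Neptune, Venus, Mars → Saturn → Neptune.
Column x3: alternating steps +5, −6, +5, −6, …, so -17, -12, -18, -13, -19 → -14 → -20.
Putting the parts together: blue  Saturn  -14 and then red  Neptune  -20.

blue  Saturn  -14; red  Neptune  -20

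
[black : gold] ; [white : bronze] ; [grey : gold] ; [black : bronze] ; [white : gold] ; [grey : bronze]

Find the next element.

[black : gold]

Shade: repeats black → white → grey; black, white, grey, black, white, grey → black.
Rank — alternates gold ↔ bronze: gold, bronze, gold, bronze, gold, bronze → gold.
Combining the parts gives [black : gold].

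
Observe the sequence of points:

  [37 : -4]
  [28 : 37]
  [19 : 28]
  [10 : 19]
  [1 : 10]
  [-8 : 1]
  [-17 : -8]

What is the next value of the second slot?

-17

For the first slot, −9 each step: 37, 28, 19, 10, 1, -8, -17 → -26.
For the second slot, always the previous value of the first slot: -4, 37, 28, 19, 10, 1, -8 → -17.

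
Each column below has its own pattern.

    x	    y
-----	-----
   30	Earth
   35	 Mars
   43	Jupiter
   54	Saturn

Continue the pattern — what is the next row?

For the column x, differences are 5, 8, 11, … (increasing by 3 each time): 30, 35, 43, 54 → 68.
Column y: Earth, Mars, Jupiter, Saturn → Uranus (runs through the planets Mercury→Neptune).
Putting it together: 68  Uranus.

68  Uranus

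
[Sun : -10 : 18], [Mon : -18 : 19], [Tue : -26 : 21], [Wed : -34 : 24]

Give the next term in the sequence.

Day goes Sun, Mon, Tue, Wed → Thu (runs through the weekdays Mon→Sun).
Second coordinate: -10, -18, -26, -34 → -42 (−8 each step).
For the third coordinate, differences are 1, 2, 3, … (increasing by 1 each time): 18, 19, 21, 24 → 28.
Putting it together: [Thu : -42 : 28].

[Thu : -42 : 28]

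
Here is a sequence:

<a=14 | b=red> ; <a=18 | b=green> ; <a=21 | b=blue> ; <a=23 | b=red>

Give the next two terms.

For the a, differences are 4, 3, 2, … (decreasing by 1 each time): 14, 18, 21, 23 → 24 → 24.
B: repeats red → green → blue; red, green, blue, red → green → blue.
So the next two terms are <a=24 | b=green> and <a=24 | b=blue>.

<a=24 | b=green>, <a=24 | b=blue>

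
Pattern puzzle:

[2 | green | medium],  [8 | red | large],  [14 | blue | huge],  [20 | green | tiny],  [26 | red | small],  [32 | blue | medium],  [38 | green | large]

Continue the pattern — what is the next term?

First slot goes 2, 8, 14, 20, 26, 32, 38 → 44 (+6 each step).
Colour: repeats green → red → blue, so green, red, blue, green, red, blue, green → red.
Size: repeats medium → large → huge → tiny → small, so medium, large, huge, tiny, small, medium, large → huge.
So the next term is [44 | red | huge].

[44 | red | huge]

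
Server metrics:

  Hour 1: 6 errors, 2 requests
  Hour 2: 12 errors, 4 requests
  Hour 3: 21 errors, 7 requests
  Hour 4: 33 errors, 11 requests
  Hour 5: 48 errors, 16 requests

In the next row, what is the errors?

66

Errors: differences are 6, 9, 12, … (increasing by 3 each time), so 6, 12, 21, 33, 48 → 66.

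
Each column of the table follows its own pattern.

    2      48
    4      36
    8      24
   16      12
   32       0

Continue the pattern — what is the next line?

First component goes 2, 4, 8, 16, 32 → 64 (×2 each step).
For the second component, −12 each step: 48, 36, 24, 12, 0 → -12.
Putting it together: 64  -12.

64  -12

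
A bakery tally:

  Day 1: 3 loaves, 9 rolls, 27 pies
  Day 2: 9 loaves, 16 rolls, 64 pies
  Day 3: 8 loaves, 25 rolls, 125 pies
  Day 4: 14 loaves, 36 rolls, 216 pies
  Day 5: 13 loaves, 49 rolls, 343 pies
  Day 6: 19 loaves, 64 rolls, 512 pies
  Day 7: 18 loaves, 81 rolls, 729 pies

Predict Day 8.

24 loaves, 100 rolls, 1000 pies

Loaves goes 3, 9, 8, 14, 13, 19, 18 → 24 (alternating steps +6, −1, +6, −1, …).
Rolls: 9, 16, 25, 36, 49, 64, 81 → 100 (perfect squares: 3², 4², 5², …).
Pies — perfect cubes: 3³, 4³, 5³, …: 27, 64, 125, 216, 343, 512, 729 → 1000.
Putting it together: 24 loaves, 100 rolls, 1000 pies.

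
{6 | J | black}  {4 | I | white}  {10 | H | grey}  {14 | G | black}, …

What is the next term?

{24 | F | white}

First entry: 6, 4, 10, 14 → 24 (each term is the sum of the two before it).
Letter: letters move back 1 place in the alphabet, so J, I, H, G → F.
Shade: repeats black → white → grey, so black, white, grey, black → white.
Putting it together: {24 | F | white}.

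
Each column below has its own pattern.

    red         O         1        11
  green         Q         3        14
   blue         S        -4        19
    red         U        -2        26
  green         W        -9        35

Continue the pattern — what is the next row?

Colour: red, green, blue, red, green → blue (repeats red → green → blue).
Letter goes O, Q, S, U, W → Y (letters move forward 2 places in the alphabet).
For the third component, alternating steps +2, −7, +2, −7, …: 1, 3, -4, -2, -9 → -7.
For the fourth component, differences are 3, 5, 7, … (increasing by 2 each time): 11, 14, 19, 26, 35 → 46.
Combining the parts gives blue  Y  -7  46.

blue  Y  -7  46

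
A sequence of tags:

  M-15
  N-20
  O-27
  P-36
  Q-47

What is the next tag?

Letter: letters move forward 1 place in the alphabet, so M, N, O, P, Q → R.
Second component — differences are 5, 7, 9, … (increasing by 2 each time): 15, 20, 27, 36, 47 → 60.
So the next tag is R-60.

R-60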